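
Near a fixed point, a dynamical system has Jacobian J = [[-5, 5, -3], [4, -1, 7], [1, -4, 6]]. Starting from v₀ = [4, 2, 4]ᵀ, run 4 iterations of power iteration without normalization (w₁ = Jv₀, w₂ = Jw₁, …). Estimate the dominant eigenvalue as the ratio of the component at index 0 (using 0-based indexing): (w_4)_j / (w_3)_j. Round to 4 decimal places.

w1 = Jv₀ = ((-5)·4 + 5·2 + (-3)·4; 4·4 + (-1)·2 + 7·4; 1·4 + (-4)·2 + 6·4) = (-22, 42, 20)
w2 = Jw1 = ((-5)·(-22) + 5·42 + (-3)·20; 4·(-22) + (-1)·42 + 7·20; 1·(-22) + (-4)·42 + 6·20) = (260, 10, -70)
w3 = Jw2 = (-1040, 540, -200)
w4 = Jw3 = (8500, -6100, -4400)
Ratio at component: 8500 / -1040 = -8.1731

λ ≈ -8.1731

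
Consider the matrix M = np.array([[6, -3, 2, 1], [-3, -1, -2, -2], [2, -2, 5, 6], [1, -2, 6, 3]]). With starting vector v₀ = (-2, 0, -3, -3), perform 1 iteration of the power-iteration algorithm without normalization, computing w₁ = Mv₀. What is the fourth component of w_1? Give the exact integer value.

-29

w1 = Mv₀ = (-21, 18, -37, -29)
The requested component of w1 is -29.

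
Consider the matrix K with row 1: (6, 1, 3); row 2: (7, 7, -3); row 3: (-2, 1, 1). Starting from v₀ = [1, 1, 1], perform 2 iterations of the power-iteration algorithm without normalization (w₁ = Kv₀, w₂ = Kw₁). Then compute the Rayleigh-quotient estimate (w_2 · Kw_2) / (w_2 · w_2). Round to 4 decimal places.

w1 = Kv₀ = (6·1 + 1·1 + 3·1; 7·1 + 7·1 + (-3)·1; (-2)·1 + 1·1 + 1·1) = (10, 11, 0)
w2 = Kw1 = (6·10 + 1·11 + 3·0; 7·10 + 7·11 + (-3)·0; (-2)·10 + 1·11 + 1·0) = (71, 147, -9)
Kw2 = (546, 1553, -4)
w2·Kw2 = 71·546 + 147·1553 + (-9)·(-4) = 267093; w2·w2 = 71·71 + 147·147 + (-9)·(-9) = 26731
λ ≈ 267093/26731 = 9.9919

9.9919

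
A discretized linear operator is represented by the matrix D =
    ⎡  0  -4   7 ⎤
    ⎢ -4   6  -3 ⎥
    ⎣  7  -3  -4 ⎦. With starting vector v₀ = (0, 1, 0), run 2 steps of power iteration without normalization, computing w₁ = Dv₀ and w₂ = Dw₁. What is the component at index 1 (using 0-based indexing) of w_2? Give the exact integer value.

w1 = Dv₀ = (0·0 + (-4)·1 + 7·0; (-4)·0 + 6·1 + (-3)·0; 7·0 + (-3)·1 + (-4)·0) = (-4, 6, -3)
w2 = Dw1 = (0·(-4) + (-4)·6 + 7·(-3); (-4)·(-4) + 6·6 + (-3)·(-3); 7·(-4) + (-3)·6 + (-4)·(-3)) = (-45, 61, -34)
The requested component of w2 is 61.

61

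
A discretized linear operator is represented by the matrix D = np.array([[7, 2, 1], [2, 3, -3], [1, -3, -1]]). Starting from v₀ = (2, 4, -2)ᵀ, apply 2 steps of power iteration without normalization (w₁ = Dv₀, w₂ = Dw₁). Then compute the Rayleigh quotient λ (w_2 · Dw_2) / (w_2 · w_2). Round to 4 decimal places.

7.5805

w1 = Dv₀ = (7·2 + 2·4 + 1·(-2); 2·2 + 3·4 + (-3)·(-2); 1·2 + (-3)·4 + (-1)·(-2)) = (20, 22, -8)
w2 = Dw1 = (7·20 + 2·22 + 1·(-8); 2·20 + 3·22 + (-3)·(-8); 1·20 + (-3)·22 + (-1)·(-8)) = (176, 130, -38)
Dw2 = (1454, 856, -176)
w2·Dw2 = 176·1454 + 130·856 + (-38)·(-176) = 373872; w2·w2 = 176·176 + 130·130 + (-38)·(-38) = 49320
λ ≈ 373872/49320 = 7.5805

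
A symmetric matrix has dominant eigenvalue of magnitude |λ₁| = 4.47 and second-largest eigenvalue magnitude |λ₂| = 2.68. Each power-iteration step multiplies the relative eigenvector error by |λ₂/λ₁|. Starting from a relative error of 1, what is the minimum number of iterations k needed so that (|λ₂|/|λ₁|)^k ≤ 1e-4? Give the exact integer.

|λ₂/λ₁| = 2.68/4.47 = 0.59955
Need k ≥ ln(1e-4) / ln(0.59955) = -9.2103 / -0.5116 ≈ 18.004
Smallest integer k satisfying the bound: 19

19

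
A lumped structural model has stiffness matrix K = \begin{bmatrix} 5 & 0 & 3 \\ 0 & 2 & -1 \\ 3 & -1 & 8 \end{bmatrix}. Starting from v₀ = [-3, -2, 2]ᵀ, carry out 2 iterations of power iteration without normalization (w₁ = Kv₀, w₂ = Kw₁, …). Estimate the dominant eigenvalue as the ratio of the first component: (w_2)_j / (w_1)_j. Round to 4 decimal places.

w1 = Kv₀ = (-9, -6, 9)
w2 = Kw1 = (-18, -21, 51)
Ratio at component: -18 / -9 = 2.0000

λ ≈ 2.0000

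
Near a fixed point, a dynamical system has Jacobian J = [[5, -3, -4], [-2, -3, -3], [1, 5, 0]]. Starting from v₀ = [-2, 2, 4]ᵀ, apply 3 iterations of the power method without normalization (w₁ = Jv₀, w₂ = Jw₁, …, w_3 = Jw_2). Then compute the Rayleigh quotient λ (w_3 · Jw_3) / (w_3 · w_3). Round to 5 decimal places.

5.60677

w1 = Jv₀ = (-32, -14, 8)
w2 = Jw1 = (-150, 82, -102)
w3 = Jw2 = (-588, 360, 260)
Jw3 = (-5060, -684, 1212)
w3·Jw3 = (-588)·(-5060) + 360·(-684) + 260·1212 = 3044160; w3·w3 = (-588)·(-588) + 360·360 + 260·260 = 542944
λ ≈ 3044160/542944 = 5.60677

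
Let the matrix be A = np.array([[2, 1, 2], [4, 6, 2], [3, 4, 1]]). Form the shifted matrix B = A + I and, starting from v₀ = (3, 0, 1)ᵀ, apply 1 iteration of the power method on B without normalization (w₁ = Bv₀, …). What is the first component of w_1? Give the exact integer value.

11

B = A + I has rows (3, 1, 2); (4, 7, 2); (3, 4, 2)
w1 = Bv₀ = (11, 14, 11)
Requested component of w1: 11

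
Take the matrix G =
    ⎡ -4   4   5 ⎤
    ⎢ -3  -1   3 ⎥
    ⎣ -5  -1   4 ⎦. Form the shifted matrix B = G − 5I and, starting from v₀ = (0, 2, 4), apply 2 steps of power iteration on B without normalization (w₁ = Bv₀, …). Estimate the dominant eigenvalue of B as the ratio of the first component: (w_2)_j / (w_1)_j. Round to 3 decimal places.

B = G − 5I has rows (-9, 4, 5); (-3, -6, 3); (-5, -1, -1)
w1 = Bv₀ = ((-9)·0 + 4·2 + 5·4; (-3)·0 + (-6)·2 + 3·4; (-5)·0 + (-1)·2 + (-1)·4) = (28, 0, -6)
w2 = Bw1 = ((-9)·28 + 4·0 + 5·(-6); (-3)·28 + (-6)·0 + 3·(-6); (-5)·28 + (-1)·0 + (-1)·(-6)) = (-282, -102, -134)
Ratio: -282/28 = -10.071

μ ≈ -10.071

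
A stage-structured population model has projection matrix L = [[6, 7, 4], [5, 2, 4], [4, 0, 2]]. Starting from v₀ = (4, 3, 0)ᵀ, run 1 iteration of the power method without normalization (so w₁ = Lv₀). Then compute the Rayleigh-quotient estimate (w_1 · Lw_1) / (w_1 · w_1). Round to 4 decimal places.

λ ≈ 11.9980

w1 = Lv₀ = (6·4 + 7·3 + 4·0; 5·4 + 2·3 + 4·0; 4·4 + 0·3 + 2·0) = (45, 26, 16)
Lw1 = (516, 341, 212)
w1·Lw1 = 45·516 + 26·341 + 16·212 = 35478; w1·w1 = 45·45 + 26·26 + 16·16 = 2957
λ ≈ 35478/2957 = 11.9980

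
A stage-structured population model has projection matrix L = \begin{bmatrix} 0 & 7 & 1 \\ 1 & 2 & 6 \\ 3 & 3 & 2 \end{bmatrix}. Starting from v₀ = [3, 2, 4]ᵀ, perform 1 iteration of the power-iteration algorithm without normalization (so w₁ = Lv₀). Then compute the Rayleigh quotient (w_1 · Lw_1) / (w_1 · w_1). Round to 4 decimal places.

w1 = Lv₀ = (18, 31, 23)
Lw1 = (240, 218, 193)
w1·Lw1 = 18·240 + 31·218 + 23·193 = 15517; w1·w1 = 18·18 + 31·31 + 23·23 = 1814
λ ≈ 15517/1814 = 8.5540

8.5540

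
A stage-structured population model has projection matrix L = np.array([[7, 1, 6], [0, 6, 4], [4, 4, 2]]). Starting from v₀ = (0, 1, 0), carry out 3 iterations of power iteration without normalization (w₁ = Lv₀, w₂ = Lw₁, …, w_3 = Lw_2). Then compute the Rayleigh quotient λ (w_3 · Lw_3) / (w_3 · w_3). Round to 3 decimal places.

w1 = Lv₀ = (1, 6, 4)
w2 = Lw1 = (37, 52, 36)
w3 = Lw2 = (527, 456, 428)
Lw3 = (6713, 4448, 4788)
w3·Lw3 = 527·6713 + 456·4448 + 428·4788 = 7615303; w3·w3 = 527·527 + 456·456 + 428·428 = 668849
λ ≈ 7615303/668849 = 11.386

λ ≈ 11.386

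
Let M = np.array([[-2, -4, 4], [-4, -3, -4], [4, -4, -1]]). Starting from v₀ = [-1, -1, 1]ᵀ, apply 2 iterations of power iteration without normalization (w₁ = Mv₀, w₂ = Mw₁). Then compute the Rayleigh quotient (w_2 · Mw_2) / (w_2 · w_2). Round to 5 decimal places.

λ ≈ -4.89668

w1 = Mv₀ = ((-2)·(-1) + (-4)·(-1) + 4·1; (-4)·(-1) + (-3)·(-1) + (-4)·1; 4·(-1) + (-4)·(-1) + (-1)·1) = (10, 3, -1)
w2 = Mw1 = ((-2)·10 + (-4)·3 + 4·(-1); (-4)·10 + (-3)·3 + (-4)·(-1); 4·10 + (-4)·3 + (-1)·(-1)) = (-36, -45, 29)
Mw2 = (368, 163, 7)
w2·Mw2 = (-36)·368 + (-45)·163 + 29·7 = -20380; w2·w2 = (-36)·(-36) + (-45)·(-45) + 29·29 = 4162
λ ≈ -20380/4162 = -4.89668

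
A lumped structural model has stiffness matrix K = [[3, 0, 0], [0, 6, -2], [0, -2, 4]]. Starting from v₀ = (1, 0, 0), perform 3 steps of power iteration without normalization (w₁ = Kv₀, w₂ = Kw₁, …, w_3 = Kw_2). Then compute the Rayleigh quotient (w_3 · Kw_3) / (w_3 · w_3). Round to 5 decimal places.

w1 = Kv₀ = (3·1 + 0·0 + 0·0; 0·1 + 6·0 + (-2)·0; 0·1 + (-2)·0 + 4·0) = (3, 0, 0)
w2 = Kw1 = (3·3 + 0·0 + 0·0; 0·3 + 6·0 + (-2)·0; 0·3 + (-2)·0 + 4·0) = (9, 0, 0)
w3 = Kw2 = (27, 0, 0)
Kw3 = (81, 0, 0)
w3·Kw3 = 27·81 + 0·0 + 0·0 = 2187; w3·w3 = 27·27 + 0·0 + 0·0 = 729
λ ≈ 2187/729 = 3.00000

λ ≈ 3.00000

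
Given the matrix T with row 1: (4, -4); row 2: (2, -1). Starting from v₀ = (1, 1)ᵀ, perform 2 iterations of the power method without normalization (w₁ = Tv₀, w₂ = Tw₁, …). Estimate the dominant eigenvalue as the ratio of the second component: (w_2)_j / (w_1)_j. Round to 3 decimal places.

w1 = Tv₀ = (0, 1)
w2 = Tw1 = (-4, -1)
Ratio at component: -1 / 1 = -1.000

-1.000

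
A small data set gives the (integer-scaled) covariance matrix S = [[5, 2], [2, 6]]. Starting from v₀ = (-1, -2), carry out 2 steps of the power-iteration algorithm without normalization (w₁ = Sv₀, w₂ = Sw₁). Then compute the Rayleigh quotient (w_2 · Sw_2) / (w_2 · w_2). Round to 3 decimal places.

w1 = Sv₀ = (-9, -14)
w2 = Sw1 = (-73, -102)
Sw2 = (-569, -758)
w2·Sw2 = (-73)·(-569) + (-102)·(-758) = 118853; w2·w2 = (-73)·(-73) + (-102)·(-102) = 15733
λ ≈ 118853/15733 = 7.554

7.554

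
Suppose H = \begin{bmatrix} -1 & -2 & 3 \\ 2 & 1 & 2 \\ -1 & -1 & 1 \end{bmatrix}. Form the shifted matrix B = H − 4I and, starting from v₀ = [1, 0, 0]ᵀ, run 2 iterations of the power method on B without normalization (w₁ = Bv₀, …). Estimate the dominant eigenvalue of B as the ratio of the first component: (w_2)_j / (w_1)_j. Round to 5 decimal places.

μ ≈ -3.60000

B = H − 4I has rows (-5, -2, 3); (2, -3, 2); (-1, -1, -3)
w1 = Bv₀ = ((-5)·1 + (-2)·0 + 3·0; 2·1 + (-3)·0 + 2·0; (-1)·1 + (-1)·0 + (-3)·0) = (-5, 2, -1)
w2 = Bw1 = ((-5)·(-5) + (-2)·2 + 3·(-1); 2·(-5) + (-3)·2 + 2·(-1); (-1)·(-5) + (-1)·2 + (-3)·(-1)) = (18, -18, 6)
Ratio: 18/-5 = -3.60000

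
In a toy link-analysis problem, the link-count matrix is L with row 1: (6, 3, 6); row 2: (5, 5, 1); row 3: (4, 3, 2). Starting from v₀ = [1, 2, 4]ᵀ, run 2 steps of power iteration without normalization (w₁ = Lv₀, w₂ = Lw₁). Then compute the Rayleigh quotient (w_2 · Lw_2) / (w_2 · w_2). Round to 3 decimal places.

λ ≈ 12.140

w1 = Lv₀ = (36, 19, 18)
w2 = Lw1 = (381, 293, 237)
Lw2 = (4587, 3607, 2877)
w2·Lw2 = 381·4587 + 293·3607 + 237·2877 = 3486347; w2·w2 = 381·381 + 293·293 + 237·237 = 287179
λ ≈ 3486347/287179 = 12.140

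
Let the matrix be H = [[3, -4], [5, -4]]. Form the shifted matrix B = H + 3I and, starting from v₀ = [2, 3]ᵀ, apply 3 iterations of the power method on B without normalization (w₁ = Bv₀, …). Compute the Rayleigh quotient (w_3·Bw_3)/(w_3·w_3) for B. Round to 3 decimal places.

μ ≈ 3.179

B = H + 3I has rows (6, -4); (5, -1)
w1 = Bv₀ = (6·2 + (-4)·3; 5·2 + (-1)·3) = (0, 7)
w2 = Bw1 = (6·0 + (-4)·7; 5·0 + (-1)·7) = (-28, -7)
w3 = Bw2 = (-140, -133)
Bw3 = (-308, -567)
w3·Bw3 = 118531; w3·w3 = 37289; μ ≈ 118531/37289 = 3.179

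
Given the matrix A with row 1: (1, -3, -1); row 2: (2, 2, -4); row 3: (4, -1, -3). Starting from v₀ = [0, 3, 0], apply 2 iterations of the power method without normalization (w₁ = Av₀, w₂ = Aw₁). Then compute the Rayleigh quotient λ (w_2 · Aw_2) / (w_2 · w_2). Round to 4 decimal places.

λ ≈ 0.5238

w1 = Av₀ = (1·0 + (-3)·3 + (-1)·0; 2·0 + 2·3 + (-4)·0; 4·0 + (-1)·3 + (-3)·0) = (-9, 6, -3)
w2 = Aw1 = (1·(-9) + (-3)·6 + (-1)·(-3); 2·(-9) + 2·6 + (-4)·(-3); 4·(-9) + (-1)·6 + (-3)·(-3)) = (-24, 6, -33)
Aw2 = (-9, 96, -3)
w2·Aw2 = (-24)·(-9) + 6·96 + (-33)·(-3) = 891; w2·w2 = (-24)·(-24) + 6·6 + (-33)·(-33) = 1701
λ ≈ 891/1701 = 0.5238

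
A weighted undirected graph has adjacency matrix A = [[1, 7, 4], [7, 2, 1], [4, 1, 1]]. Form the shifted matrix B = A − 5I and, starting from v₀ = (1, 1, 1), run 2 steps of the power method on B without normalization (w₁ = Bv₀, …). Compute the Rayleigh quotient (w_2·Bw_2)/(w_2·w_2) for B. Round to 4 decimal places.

B = A − 5I has rows (-4, 7, 4); (7, -3, 1); (4, 1, -4)
w1 = Bv₀ = (7, 5, 1)
w2 = Bw1 = (11, 35, 29)
Bw2 = (317, 1, -37)
w2·Bw2 = 2449; w2·w2 = 2187; μ ≈ 2449/2187 = 1.1198

1.1198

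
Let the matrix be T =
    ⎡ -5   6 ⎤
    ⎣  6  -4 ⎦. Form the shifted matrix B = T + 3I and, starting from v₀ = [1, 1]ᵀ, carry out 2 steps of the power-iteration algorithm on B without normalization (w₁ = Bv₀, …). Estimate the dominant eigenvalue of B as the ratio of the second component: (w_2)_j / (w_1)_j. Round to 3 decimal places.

3.800

B = T + 3I has rows (-2, 6); (6, -1)
w1 = Bv₀ = (4, 5)
w2 = Bw1 = (22, 19)
Ratio: 19/5 = 3.800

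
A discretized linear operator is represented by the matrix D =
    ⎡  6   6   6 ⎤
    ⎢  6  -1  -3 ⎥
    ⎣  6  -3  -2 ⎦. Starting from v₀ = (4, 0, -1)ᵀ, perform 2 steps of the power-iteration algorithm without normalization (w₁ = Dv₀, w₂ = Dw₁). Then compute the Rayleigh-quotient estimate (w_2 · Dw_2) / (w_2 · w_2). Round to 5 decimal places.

w1 = Dv₀ = (18, 27, 26)
w2 = Dw1 = (426, 3, -25)
Dw2 = (2424, 2628, 2597)
w2·Dw2 = 426·2424 + 3·2628 + (-25)·2597 = 975583; w2·w2 = 426·426 + 3·3 + (-25)·(-25) = 182110
λ ≈ 975583/182110 = 5.35711

5.35711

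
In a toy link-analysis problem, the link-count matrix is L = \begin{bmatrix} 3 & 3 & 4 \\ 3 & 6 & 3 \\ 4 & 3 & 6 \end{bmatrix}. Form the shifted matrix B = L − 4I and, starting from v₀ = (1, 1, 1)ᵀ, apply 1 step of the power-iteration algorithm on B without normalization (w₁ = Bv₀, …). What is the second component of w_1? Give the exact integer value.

8

B = L − 4I has rows (-1, 3, 4); (3, 2, 3); (4, 3, 2)
w1 = Bv₀ = (6, 8, 9)
Requested component of w1: 8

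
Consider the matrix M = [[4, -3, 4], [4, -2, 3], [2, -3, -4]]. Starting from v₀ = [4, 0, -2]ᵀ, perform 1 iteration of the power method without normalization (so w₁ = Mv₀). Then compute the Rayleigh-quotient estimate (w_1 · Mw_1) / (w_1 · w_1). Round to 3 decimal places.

w1 = Mv₀ = (4·4 + (-3)·0 + 4·(-2); 4·4 + (-2)·0 + 3·(-2); 2·4 + (-3)·0 + (-4)·(-2)) = (8, 10, 16)
Mw1 = (66, 60, -78)
w1·Mw1 = 8·66 + 10·60 + 16·(-78) = -120; w1·w1 = 8·8 + 10·10 + 16·16 = 420
λ ≈ -120/420 = -0.286

λ ≈ -0.286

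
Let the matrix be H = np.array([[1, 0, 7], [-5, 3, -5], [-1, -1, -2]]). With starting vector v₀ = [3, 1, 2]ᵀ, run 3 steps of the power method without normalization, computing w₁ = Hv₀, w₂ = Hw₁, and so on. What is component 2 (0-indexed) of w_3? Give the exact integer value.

w1 = Hv₀ = (1·3 + 0·1 + 7·2; (-5)·3 + 3·1 + (-5)·2; (-1)·3 + (-1)·1 + (-2)·2) = (17, -22, -8)
w2 = Hw1 = (1·17 + 0·(-22) + 7·(-8); (-5)·17 + 3·(-22) + (-5)·(-8); (-1)·17 + (-1)·(-22) + (-2)·(-8)) = (-39, -111, 21)
w3 = Hw2 = (108, -243, 108)
The requested component of w3 is 108.

108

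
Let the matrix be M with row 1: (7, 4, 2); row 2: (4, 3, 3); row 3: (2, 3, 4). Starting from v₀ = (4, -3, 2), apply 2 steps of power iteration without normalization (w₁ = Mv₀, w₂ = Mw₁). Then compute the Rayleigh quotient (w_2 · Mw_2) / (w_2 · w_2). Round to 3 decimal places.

11.028

w1 = Mv₀ = (7·4 + 4·(-3) + 2·2; 4·4 + 3·(-3) + 3·2; 2·4 + 3·(-3) + 4·2) = (20, 13, 7)
w2 = Mw1 = (7·20 + 4·13 + 2·7; 4·20 + 3·13 + 3·7; 2·20 + 3·13 + 4·7) = (206, 140, 107)
Mw2 = (2216, 1565, 1260)
w2·Mw2 = 206·2216 + 140·1565 + 107·1260 = 810416; w2·w2 = 206·206 + 140·140 + 107·107 = 73485
λ ≈ 810416/73485 = 11.028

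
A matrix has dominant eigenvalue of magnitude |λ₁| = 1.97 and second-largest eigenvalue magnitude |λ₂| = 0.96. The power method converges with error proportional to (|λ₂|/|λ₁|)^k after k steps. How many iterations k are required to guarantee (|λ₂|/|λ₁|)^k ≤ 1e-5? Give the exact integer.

17

|λ₂/λ₁| = 0.96/1.97 = 0.48731
Need k ≥ ln(1e-5) / ln(0.48731) = -11.5129 / -0.7189 ≈ 16.016
Smallest integer k satisfying the bound: 17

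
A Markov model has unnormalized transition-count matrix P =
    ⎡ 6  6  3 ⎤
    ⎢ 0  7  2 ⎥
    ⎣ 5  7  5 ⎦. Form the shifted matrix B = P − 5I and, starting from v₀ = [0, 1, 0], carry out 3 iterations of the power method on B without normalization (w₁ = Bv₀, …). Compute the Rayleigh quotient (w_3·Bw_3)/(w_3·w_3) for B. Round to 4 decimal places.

B = P − 5I has rows (1, 6, 3); (0, 2, 2); (5, 7, 0)
w1 = Bv₀ = (1·0 + 6·1 + 3·0; 0·0 + 2·1 + 2·0; 5·0 + 7·1 + 0·0) = (6, 2, 7)
w2 = Bw1 = (1·6 + 6·2 + 3·7; 0·6 + 2·2 + 2·7; 5·6 + 7·2 + 0·7) = (39, 18, 44)
w3 = Bw2 = (279, 124, 321)
Bw3 = (1986, 890, 2263)
w3·Bw3 = 1390877; w3·w3 = 196258; μ ≈ 1390877/196258 = 7.0870

7.0870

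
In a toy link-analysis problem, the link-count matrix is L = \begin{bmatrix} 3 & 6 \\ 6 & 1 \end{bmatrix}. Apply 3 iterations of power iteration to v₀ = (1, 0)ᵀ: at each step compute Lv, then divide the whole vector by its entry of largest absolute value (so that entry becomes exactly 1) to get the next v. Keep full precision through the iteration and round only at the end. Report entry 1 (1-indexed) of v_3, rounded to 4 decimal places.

Lv0 = (3.00000, 6.00000); divide by 6.00000 → v1 = (0.50000, 1.00000)
Lv1 = (7.50000, 4.00000); divide by 7.50000 → v2 = (1.00000, 0.53333)
Lv2 = (6.20000, 6.53333); divide by 6.53333 → v3 = (0.94898, 1.00000)
Requested entry of v3: 279/294 = 0.9490

0.9490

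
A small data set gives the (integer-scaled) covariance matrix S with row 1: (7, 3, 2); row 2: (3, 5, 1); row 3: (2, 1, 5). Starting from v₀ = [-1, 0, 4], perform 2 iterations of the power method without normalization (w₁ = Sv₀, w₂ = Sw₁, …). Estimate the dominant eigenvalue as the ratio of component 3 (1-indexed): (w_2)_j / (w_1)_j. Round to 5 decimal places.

w1 = Sv₀ = (7·(-1) + 3·0 + 2·4; 3·(-1) + 5·0 + 1·4; 2·(-1) + 1·0 + 5·4) = (1, 1, 18)
w2 = Sw1 = (7·1 + 3·1 + 2·18; 3·1 + 5·1 + 1·18; 2·1 + 1·1 + 5·18) = (46, 26, 93)
Ratio at component: 93 / 18 = 5.16667

5.16667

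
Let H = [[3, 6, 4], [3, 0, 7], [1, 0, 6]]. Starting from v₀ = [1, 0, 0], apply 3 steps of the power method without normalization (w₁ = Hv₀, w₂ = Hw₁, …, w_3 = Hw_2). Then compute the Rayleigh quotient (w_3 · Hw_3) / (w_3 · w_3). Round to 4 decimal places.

8.5120

w1 = Hv₀ = (3, 3, 1)
w2 = Hw1 = (31, 16, 9)
w3 = Hw2 = (225, 156, 85)
Hw3 = (1951, 1270, 735)
w3·Hw3 = 225·1951 + 156·1270 + 85·735 = 699570; w3·w3 = 225·225 + 156·156 + 85·85 = 82186
λ ≈ 699570/82186 = 8.5120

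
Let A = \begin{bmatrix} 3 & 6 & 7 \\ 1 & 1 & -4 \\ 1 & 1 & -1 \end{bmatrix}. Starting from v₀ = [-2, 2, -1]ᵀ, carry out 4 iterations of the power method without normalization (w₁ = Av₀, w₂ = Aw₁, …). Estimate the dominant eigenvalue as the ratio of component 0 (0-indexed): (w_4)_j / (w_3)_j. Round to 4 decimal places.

w1 = Av₀ = (3·(-2) + 6·2 + 7·(-1); 1·(-2) + 1·2 + (-4)·(-1); 1·(-2) + 1·2 + (-1)·(-1)) = (-1, 4, 1)
w2 = Aw1 = (3·(-1) + 6·4 + 7·1; 1·(-1) + 1·4 + (-4)·1; 1·(-1) + 1·4 + (-1)·1) = (28, -1, 2)
w3 = Aw2 = (92, 19, 25)
w4 = Aw3 = (565, 11, 86)
Ratio at component: 565 / 92 = 6.1413

6.1413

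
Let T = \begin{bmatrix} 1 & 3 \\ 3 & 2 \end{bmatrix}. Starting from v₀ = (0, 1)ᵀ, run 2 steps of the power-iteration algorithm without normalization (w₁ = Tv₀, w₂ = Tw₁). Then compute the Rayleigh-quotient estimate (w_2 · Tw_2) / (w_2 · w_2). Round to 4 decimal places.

w1 = Tv₀ = (1·0 + 3·1; 3·0 + 2·1) = (3, 2)
w2 = Tw1 = (1·3 + 3·2; 3·3 + 2·2) = (9, 13)
Tw2 = (48, 53)
w2·Tw2 = 9·48 + 13·53 = 1121; w2·w2 = 9·9 + 13·13 = 250
λ ≈ 1121/250 = 4.4840

4.4840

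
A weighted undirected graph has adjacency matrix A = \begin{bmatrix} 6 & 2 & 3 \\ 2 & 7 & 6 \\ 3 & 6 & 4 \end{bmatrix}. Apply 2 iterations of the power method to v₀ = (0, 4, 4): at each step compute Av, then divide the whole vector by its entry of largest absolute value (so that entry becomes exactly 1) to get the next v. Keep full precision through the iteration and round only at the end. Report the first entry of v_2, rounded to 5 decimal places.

Av0 = (20.000000, 52.000000, 40.000000); divide by 52.000000 → v1 = (0.384615, 1.000000, 0.769231)
Av1 = (6.615385, 12.384615, 10.230769); divide by 12.384615 → v2 = (0.534161, 1.000000, 0.826087)
Requested entry of v2: 344/644 = 0.53416

0.53416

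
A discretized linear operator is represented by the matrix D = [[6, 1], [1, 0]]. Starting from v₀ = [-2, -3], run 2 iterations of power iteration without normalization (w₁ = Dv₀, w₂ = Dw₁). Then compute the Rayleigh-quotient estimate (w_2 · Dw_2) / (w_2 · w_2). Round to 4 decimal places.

w1 = Dv₀ = (6·(-2) + 1·(-3); 1·(-2) + 0·(-3)) = (-15, -2)
w2 = Dw1 = (6·(-15) + 1·(-2); 1·(-15) + 0·(-2)) = (-92, -15)
Dw2 = (-567, -92)
w2·Dw2 = (-92)·(-567) + (-15)·(-92) = 53544; w2·w2 = (-92)·(-92) + (-15)·(-15) = 8689
λ ≈ 53544/8689 = 6.1623

6.1623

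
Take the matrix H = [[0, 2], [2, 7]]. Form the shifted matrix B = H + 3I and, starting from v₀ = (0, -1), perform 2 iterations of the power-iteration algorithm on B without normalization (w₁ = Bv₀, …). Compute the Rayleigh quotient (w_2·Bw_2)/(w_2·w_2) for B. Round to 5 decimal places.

B = H + 3I has rows (3, 2); (2, 10)
w1 = Bv₀ = (-2, -10)
w2 = Bw1 = (-26, -104)
Bw2 = (-286, -1092)
w2·Bw2 = 121004; w2·w2 = 11492; μ ≈ 121004/11492 = 10.52941

10.52941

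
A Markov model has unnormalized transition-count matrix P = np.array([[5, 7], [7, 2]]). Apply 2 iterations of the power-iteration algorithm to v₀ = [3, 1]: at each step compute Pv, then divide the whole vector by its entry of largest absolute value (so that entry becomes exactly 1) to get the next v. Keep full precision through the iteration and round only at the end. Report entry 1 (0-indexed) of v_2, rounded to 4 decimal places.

Pv0 = (22.00000, 23.00000); divide by 23.00000 → v1 = (0.95652, 1.00000)
Pv1 = (11.78261, 8.69565); divide by 11.78261 → v2 = (1.00000, 0.73801)
Requested entry of v2: 200/271 = 0.7380

0.7380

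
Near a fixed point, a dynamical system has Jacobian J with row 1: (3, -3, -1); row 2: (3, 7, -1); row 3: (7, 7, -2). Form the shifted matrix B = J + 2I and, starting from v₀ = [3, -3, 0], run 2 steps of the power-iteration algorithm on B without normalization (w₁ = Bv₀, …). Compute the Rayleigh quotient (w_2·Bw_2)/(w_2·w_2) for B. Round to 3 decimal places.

μ ≈ 6.115

B = J + 2I has rows (5, -3, -1); (3, 9, -1); (7, 7, 0)
w1 = Bv₀ = (24, -18, 0)
w2 = Bw1 = (174, -90, 42)
Bw2 = (1098, -330, 588)
w2·Bw2 = 245448; w2·w2 = 40140; μ ≈ 245448/40140 = 6.115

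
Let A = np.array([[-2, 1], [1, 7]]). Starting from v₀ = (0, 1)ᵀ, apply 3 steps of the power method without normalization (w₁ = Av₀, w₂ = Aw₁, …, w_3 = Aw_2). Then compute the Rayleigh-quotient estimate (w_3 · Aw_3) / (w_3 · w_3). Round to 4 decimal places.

7.1097

w1 = Av₀ = ((-2)·0 + 1·1; 1·0 + 7·1) = (1, 7)
w2 = Aw1 = ((-2)·1 + 1·7; 1·1 + 7·7) = (5, 50)
w3 = Aw2 = (40, 355)
Aw3 = (275, 2525)
w3·Aw3 = 40·275 + 355·2525 = 907375; w3·w3 = 40·40 + 355·355 = 127625
λ ≈ 907375/127625 = 7.1097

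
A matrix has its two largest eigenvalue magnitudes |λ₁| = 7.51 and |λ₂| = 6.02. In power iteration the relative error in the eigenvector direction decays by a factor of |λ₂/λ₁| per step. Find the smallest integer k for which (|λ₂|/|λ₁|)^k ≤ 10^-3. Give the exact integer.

32

|λ₂/λ₁| = 6.02/7.51 = 0.80160
Need k ≥ ln(10^-3) / ln(0.80160) = -6.9078 / -0.2211 ≈ 31.236
Smallest integer k satisfying the bound: 32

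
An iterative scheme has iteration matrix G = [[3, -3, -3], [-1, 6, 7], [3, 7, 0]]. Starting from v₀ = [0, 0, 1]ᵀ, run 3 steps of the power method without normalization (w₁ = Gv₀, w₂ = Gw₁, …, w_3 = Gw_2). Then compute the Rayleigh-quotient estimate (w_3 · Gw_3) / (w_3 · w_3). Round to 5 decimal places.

λ ≈ 9.88613

w1 = Gv₀ = (3·0 + (-3)·0 + (-3)·1; (-1)·0 + 6·0 + 7·1; 3·0 + 7·0 + 0·1) = (-3, 7, 0)
w2 = Gw1 = (3·(-3) + (-3)·7 + (-3)·0; (-1)·(-3) + 6·7 + 7·0; 3·(-3) + 7·7 + 0·0) = (-30, 45, 40)
w3 = Gw2 = (-345, 580, 225)
Gw3 = (-3450, 5400, 3025)
w3·Gw3 = (-345)·(-3450) + 580·5400 + 225·3025 = 5002875; w3·w3 = (-345)·(-345) + 580·580 + 225·225 = 506050
λ ≈ 5002875/506050 = 9.88613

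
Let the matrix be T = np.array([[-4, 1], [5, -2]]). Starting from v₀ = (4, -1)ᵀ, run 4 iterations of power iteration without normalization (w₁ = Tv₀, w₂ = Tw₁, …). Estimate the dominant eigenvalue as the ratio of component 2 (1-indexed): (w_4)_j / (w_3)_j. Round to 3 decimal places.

w1 = Tv₀ = ((-4)·4 + 1·(-1); 5·4 + (-2)·(-1)) = (-17, 22)
w2 = Tw1 = ((-4)·(-17) + 1·22; 5·(-17) + (-2)·22) = (90, -129)
w3 = Tw2 = (-489, 708)
w4 = Tw3 = (2664, -3861)
Ratio at component: -3861 / 708 = -5.453

-5.453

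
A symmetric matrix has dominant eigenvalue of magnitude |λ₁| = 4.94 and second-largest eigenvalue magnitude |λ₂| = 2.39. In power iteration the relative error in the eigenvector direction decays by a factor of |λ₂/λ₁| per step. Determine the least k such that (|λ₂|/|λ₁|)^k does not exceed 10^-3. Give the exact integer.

|λ₂/λ₁| = 2.39/4.94 = 0.48381
Need k ≥ ln(10^-3) / ln(0.48381) = -6.9078 / -0.7261 ≈ 9.514
Smallest integer k satisfying the bound: 10

10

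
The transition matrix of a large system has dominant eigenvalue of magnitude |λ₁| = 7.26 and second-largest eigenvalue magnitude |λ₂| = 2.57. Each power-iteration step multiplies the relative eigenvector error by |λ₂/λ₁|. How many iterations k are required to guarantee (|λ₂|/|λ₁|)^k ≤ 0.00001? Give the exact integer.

12

|λ₂/λ₁| = 2.57/7.26 = 0.35399
Need k ≥ ln(0.00001) / ln(0.35399) = -11.5129 / -1.0385 ≈ 11.086
Smallest integer k satisfying the bound: 12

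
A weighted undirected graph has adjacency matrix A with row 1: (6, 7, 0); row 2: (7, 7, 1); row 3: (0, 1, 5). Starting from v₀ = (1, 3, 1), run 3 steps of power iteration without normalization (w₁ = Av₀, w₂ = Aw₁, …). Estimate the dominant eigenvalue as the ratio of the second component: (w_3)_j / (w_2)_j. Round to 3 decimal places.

λ ≈ 13.560

w1 = Av₀ = (6·1 + 7·3 + 0·1; 7·1 + 7·3 + 1·1; 0·1 + 1·3 + 5·1) = (27, 29, 8)
w2 = Aw1 = (6·27 + 7·29 + 0·8; 7·27 + 7·29 + 1·8; 0·27 + 1·29 + 5·8) = (365, 400, 69)
w3 = Aw2 = (4990, 5424, 745)
Ratio at component: 5424 / 400 = 13.560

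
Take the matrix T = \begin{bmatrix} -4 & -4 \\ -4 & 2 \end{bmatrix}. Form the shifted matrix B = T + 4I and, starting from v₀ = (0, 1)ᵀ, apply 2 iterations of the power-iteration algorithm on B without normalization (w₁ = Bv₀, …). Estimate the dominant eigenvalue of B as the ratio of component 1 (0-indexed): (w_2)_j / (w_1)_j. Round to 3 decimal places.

B = T + 4I has rows (0, -4); (-4, 6)
w1 = Bv₀ = (-4, 6)
w2 = Bw1 = (-24, 52)
Ratio: 52/6 = 8.667

8.667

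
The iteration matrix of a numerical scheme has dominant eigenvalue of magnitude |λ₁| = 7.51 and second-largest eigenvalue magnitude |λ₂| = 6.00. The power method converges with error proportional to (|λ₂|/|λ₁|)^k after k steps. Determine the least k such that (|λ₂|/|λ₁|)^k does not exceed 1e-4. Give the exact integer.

|λ₂/λ₁| = 6.00/7.51 = 0.79893
Need k ≥ ln(1e-4) / ln(0.79893) = -9.2103 / -0.2245 ≈ 41.030
Smallest integer k satisfying the bound: 42

42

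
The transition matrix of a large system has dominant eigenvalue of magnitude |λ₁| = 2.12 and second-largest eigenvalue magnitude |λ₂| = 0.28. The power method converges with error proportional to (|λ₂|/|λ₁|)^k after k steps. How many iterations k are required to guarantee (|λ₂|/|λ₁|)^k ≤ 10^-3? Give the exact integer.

4

|λ₂/λ₁| = 0.28/2.12 = 0.13208
Need k ≥ ln(10^-3) / ln(0.13208) = -6.9078 / -2.0244 ≈ 3.412
Smallest integer k satisfying the bound: 4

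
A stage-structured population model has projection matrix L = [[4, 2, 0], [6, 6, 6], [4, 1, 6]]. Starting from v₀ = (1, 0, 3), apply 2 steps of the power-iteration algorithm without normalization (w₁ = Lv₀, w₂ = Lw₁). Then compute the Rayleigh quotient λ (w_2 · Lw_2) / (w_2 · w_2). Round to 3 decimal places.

w1 = Lv₀ = (4·1 + 2·0 + 0·3; 6·1 + 6·0 + 6·3; 4·1 + 1·0 + 6·3) = (4, 24, 22)
w2 = Lw1 = (4·4 + 2·24 + 0·22; 6·4 + 6·24 + 6·22; 4·4 + 1·24 + 6·22) = (64, 300, 172)
Lw2 = (856, 3216, 1588)
w2·Lw2 = 64·856 + 300·3216 + 172·1588 = 1292720; w2·w2 = 64·64 + 300·300 + 172·172 = 123680
λ ≈ 1292720/123680 = 10.452

10.452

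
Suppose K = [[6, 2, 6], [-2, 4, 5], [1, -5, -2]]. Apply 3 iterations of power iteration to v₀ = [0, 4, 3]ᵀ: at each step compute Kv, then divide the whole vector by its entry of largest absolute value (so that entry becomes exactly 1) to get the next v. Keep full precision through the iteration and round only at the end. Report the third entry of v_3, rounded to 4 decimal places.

Kv0 = (26.00000, 31.00000, -26.00000); divide by 31.00000 → v1 = (0.83871, 1.00000, -0.83871)
Kv1 = (2.00000, -1.87097, -2.48387); divide by -2.48387 → v2 = (-0.80519, 0.75325, 1.00000)
Kv2 = (2.67532, 9.62338, -6.57143); divide by 9.62338 → v3 = (0.27800, 1.00000, -0.68286)
Requested entry of v3: 506/-741 = -0.6829

-0.6829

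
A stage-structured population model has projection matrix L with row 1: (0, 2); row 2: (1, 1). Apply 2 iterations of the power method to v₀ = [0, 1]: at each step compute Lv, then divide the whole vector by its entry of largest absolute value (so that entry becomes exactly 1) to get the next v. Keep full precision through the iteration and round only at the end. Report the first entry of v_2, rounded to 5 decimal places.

0.66667

Lv0 = (2.000000, 1.000000); divide by 2.000000 → v1 = (1.000000, 0.500000)
Lv1 = (1.000000, 1.500000); divide by 1.500000 → v2 = (0.666667, 1.000000)
Requested entry of v2: 2/3 = 0.66667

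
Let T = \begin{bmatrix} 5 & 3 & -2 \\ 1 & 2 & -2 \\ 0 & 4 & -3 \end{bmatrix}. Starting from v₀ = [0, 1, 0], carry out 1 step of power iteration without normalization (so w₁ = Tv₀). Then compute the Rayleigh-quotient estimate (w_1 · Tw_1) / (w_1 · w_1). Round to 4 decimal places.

w1 = Tv₀ = (5·0 + 3·1 + (-2)·0; 1·0 + 2·1 + (-2)·0; 0·0 + 4·1 + (-3)·0) = (3, 2, 4)
Tw1 = (13, -1, -4)
w1·Tw1 = 3·13 + 2·(-1) + 4·(-4) = 21; w1·w1 = 3·3 + 2·2 + 4·4 = 29
λ ≈ 21/29 = 0.7241

λ ≈ 0.7241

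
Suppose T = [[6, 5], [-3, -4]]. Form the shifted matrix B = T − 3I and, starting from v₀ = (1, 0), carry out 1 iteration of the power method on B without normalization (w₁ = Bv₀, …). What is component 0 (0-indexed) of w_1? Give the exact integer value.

3

B = T − 3I has rows (3, 5); (-3, -7)
w1 = Bv₀ = (3, -3)
Requested component of w1: 3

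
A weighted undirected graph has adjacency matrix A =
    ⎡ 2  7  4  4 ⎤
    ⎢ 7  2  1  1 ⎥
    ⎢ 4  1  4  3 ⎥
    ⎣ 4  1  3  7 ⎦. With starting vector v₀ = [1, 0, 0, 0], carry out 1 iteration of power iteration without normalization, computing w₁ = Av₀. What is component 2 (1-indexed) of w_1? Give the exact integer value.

w1 = Av₀ = (2·1 + 7·0 + 4·0 + 4·0; 7·1 + 2·0 + 1·0 + 1·0; 4·1 + 1·0 + 4·0 + 3·0; 4·1 + 1·0 + 3·0 + 7·0) = (2, 7, 4, 4)
The requested component of w1 is 7.

7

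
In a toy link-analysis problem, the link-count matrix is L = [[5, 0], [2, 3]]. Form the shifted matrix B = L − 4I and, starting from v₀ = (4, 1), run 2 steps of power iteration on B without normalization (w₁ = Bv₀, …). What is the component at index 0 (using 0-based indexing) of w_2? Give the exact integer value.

B = L − 4I has rows (1, 0); (2, -1)
w1 = Bv₀ = (1·4 + 0·1; 2·4 + (-1)·1) = (4, 7)
w2 = Bw1 = (1·4 + 0·7; 2·4 + (-1)·7) = (4, 1)
Requested component of w2: 4

4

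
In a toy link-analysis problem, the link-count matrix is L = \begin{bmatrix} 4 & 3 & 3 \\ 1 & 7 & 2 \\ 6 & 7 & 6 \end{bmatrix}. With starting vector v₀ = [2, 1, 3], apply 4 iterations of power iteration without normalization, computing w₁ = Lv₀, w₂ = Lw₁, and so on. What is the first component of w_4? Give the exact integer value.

35570

w1 = Lv₀ = (4·2 + 3·1 + 3·3; 1·2 + 7·1 + 2·3; 6·2 + 7·1 + 6·3) = (20, 15, 37)
w2 = Lw1 = (4·20 + 3·15 + 3·37; 1·20 + 7·15 + 2·37; 6·20 + 7·15 + 6·37) = (236, 199, 447)
w3 = Lw2 = (2882, 2523, 5491)
w4 = Lw3 = (35570, 31525, 67899)
The requested component of w4 is 35570.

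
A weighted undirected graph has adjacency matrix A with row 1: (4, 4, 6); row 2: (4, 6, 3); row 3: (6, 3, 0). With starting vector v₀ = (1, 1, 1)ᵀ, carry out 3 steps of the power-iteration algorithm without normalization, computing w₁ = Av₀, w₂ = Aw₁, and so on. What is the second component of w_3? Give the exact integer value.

1983

w1 = Av₀ = (14, 13, 9)
w2 = Aw1 = (162, 161, 123)
w3 = Aw2 = (2030, 1983, 1455)
The requested component of w3 is 1983.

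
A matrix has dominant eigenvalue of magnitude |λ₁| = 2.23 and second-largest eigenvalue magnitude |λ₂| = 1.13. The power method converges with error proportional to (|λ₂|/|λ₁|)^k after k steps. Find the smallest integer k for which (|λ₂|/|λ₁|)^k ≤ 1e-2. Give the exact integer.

7

|λ₂/λ₁| = 1.13/2.23 = 0.50673
Need k ≥ ln(1e-2) / ln(0.50673) = -4.6052 / -0.6798 ≈ 6.774
Smallest integer k satisfying the bound: 7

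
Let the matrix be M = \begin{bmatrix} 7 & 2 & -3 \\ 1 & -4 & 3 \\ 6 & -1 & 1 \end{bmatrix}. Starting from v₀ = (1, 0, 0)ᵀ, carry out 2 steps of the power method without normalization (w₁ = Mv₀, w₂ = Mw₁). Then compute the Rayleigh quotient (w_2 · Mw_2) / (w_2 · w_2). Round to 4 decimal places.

w1 = Mv₀ = (7·1 + 2·0 + (-3)·0; 1·1 + (-4)·0 + 3·0; 6·1 + (-1)·0 + 1·0) = (7, 1, 6)
w2 = Mw1 = (7·7 + 2·1 + (-3)·6; 1·7 + (-4)·1 + 3·6; 6·7 + (-1)·1 + 1·6) = (33, 21, 47)
Mw2 = (132, 90, 224)
w2·Mw2 = 33·132 + 21·90 + 47·224 = 16774; w2·w2 = 33·33 + 21·21 + 47·47 = 3739
λ ≈ 16774/3739 = 4.4862

4.4862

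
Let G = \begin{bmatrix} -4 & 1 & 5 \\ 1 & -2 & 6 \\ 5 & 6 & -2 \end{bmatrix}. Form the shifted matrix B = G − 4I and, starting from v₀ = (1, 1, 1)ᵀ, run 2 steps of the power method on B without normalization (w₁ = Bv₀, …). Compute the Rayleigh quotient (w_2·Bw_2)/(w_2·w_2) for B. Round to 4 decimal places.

μ ≈ -13.3255

B = G − 4I has rows (-8, 1, 5); (1, -6, 6); (5, 6, -6)
w1 = Bv₀ = (-2, 1, 5)
w2 = Bw1 = (42, 22, -34)
Bw2 = (-484, -294, 546)
w2·Bw2 = -45360; w2·w2 = 3404; μ ≈ -45360/3404 = -13.3255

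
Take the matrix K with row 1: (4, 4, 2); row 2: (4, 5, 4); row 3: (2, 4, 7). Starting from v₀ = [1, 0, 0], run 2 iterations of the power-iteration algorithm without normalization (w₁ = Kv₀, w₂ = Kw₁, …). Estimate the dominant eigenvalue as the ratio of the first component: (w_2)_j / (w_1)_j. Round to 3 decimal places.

w1 = Kv₀ = (4, 4, 2)
w2 = Kw1 = (36, 44, 38)
Ratio at component: 36 / 4 = 9.000

9.000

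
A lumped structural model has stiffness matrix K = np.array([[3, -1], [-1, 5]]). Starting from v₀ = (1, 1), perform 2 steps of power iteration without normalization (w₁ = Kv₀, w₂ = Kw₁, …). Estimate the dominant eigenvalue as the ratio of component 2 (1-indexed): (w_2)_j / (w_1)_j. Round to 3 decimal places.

w1 = Kv₀ = (3·1 + (-1)·1; (-1)·1 + 5·1) = (2, 4)
w2 = Kw1 = (3·2 + (-1)·4; (-1)·2 + 5·4) = (2, 18)
Ratio at component: 18 / 4 = 4.500

λ ≈ 4.500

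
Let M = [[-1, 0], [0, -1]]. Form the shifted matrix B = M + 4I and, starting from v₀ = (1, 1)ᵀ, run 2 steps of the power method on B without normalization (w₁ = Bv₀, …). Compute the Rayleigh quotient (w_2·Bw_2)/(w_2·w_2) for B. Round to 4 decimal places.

B = M + 4I has rows (3, 0); (0, 3)
w1 = Bv₀ = (3, 3)
w2 = Bw1 = (9, 9)
Bw2 = (27, 27)
w2·Bw2 = 486; w2·w2 = 162; μ ≈ 486/162 = 3.0000

μ ≈ 3.0000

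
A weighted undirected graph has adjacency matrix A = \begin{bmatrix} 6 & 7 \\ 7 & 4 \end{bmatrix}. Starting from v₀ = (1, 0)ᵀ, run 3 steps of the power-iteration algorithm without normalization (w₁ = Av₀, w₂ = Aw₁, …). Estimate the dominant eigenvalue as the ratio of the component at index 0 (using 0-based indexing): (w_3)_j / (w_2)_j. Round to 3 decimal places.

11.765

w1 = Av₀ = (6·1 + 7·0; 7·1 + 4·0) = (6, 7)
w2 = Aw1 = (6·6 + 7·7; 7·6 + 4·7) = (85, 70)
w3 = Aw2 = (1000, 875)
Ratio at component: 1000 / 85 = 11.765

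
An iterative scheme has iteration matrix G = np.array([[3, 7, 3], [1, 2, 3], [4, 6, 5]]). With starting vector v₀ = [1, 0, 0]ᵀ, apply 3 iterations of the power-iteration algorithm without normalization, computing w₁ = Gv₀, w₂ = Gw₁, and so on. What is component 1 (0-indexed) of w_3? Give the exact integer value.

176

w1 = Gv₀ = (3, 1, 4)
w2 = Gw1 = (28, 17, 38)
w3 = Gw2 = (317, 176, 404)
The requested component of w3 is 176.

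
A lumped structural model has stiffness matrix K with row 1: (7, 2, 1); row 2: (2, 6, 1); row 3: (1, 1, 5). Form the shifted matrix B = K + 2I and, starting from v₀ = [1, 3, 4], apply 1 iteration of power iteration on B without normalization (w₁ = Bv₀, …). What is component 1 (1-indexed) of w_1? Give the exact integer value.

19

B = K + 2I has rows (9, 2, 1); (2, 8, 1); (1, 1, 7)
w1 = Bv₀ = (19, 30, 32)
Requested component of w1: 19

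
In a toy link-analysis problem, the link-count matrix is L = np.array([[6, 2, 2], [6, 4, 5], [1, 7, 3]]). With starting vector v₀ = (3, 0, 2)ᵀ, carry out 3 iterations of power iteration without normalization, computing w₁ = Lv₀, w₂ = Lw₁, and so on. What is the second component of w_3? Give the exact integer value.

3617

w1 = Lv₀ = (6·3 + 2·0 + 2·2; 6·3 + 4·0 + 5·2; 1·3 + 7·0 + 3·2) = (22, 28, 9)
w2 = Lw1 = (6·22 + 2·28 + 2·9; 6·22 + 4·28 + 5·9; 1·22 + 7·28 + 3·9) = (206, 289, 245)
w3 = Lw2 = (2304, 3617, 2964)
The requested component of w3 is 3617.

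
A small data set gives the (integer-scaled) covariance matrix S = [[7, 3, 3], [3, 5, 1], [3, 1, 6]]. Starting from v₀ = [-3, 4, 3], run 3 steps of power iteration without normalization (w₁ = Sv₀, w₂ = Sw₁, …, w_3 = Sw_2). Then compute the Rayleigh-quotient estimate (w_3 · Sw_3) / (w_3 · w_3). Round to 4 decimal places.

λ ≈ 10.9938

w1 = Sv₀ = (7·(-3) + 3·4 + 3·3; 3·(-3) + 5·4 + 1·3; 3·(-3) + 1·4 + 6·3) = (0, 14, 13)
w2 = Sw1 = (7·0 + 3·14 + 3·13; 3·0 + 5·14 + 1·13; 3·0 + 1·14 + 6·13) = (81, 83, 92)
w3 = Sw2 = (1092, 750, 878)
Sw3 = (12528, 7904, 9294)
w3·Sw3 = 1092·12528 + 750·7904 + 878·9294 = 27768708; w3·w3 = 1092·1092 + 750·750 + 878·878 = 2525848
λ ≈ 27768708/2525848 = 10.9938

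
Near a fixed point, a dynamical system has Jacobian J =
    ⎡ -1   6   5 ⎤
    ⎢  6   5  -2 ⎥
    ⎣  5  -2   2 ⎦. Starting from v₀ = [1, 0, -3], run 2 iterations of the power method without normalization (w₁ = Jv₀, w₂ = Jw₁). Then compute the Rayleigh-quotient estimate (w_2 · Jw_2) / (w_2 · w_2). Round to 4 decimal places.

w1 = Jv₀ = ((-1)·1 + 6·0 + 5·(-3); 6·1 + 5·0 + (-2)·(-3); 5·1 + (-2)·0 + 2·(-3)) = (-16, 12, -1)
w2 = Jw1 = ((-1)·(-16) + 6·12 + 5·(-1); 6·(-16) + 5·12 + (-2)·(-1); 5·(-16) + (-2)·12 + 2·(-1)) = (83, -34, -106)
Jw2 = (-817, 540, 271)
w2·Jw2 = 83·(-817) + (-34)·540 + (-106)·271 = -114897; w2·w2 = 83·83 + (-34)·(-34) + (-106)·(-106) = 19281
λ ≈ -114897/19281 = -5.9591

λ ≈ -5.9591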